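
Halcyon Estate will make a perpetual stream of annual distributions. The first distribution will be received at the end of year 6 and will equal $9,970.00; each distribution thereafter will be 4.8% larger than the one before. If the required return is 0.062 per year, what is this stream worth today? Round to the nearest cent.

$527162.54

Value at end of year 5: C₁ / (r − g) = $9,970.00 / (0.062 − 0.048) = $712,142.8571
Discount to today: PV = $712,142.8571 / (1 + 0.062)^5 = $712,142.8571 / 1.350898 = $527,162.54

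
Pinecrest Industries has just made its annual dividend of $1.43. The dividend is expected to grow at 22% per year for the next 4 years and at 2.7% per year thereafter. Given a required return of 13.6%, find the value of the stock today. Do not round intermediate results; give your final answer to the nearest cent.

$24.78

D_1 = 1.74460
D_2 = 2.12841
D_3 = 2.59666
D_4 = 3.16793
Terminal value at year 4: TV = D_4×(1+g_2)/(r−g_2) = 3.25346/0.109 = 29.84828
P_0 = D_1/(1+r)^1 + D_2/(1+r)^2 + D_3/(1+r)^3 + D_4/(1+r)^4 + TV/(1+r)^4
    = 1.53574 + 1.64930 + 1.77125 + 1.90223 + 17.92281 = 24.78132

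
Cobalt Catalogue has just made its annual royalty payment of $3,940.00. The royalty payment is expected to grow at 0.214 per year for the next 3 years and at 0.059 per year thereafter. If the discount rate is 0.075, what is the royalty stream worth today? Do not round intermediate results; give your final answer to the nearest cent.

D_1 = 4783.16000
D_2 = 5806.75624
D_3 = 7049.40208
Terminal value at year 3: TV = D_3×(1+g_2)/(r−g_2) = 7465.31680/0.016 = 466582.29986
P_0 = D_1/(1+r)^1 + D_2/(1+r)^2 + D_3/(1+r)^3 + TV/(1+r)^3
    = 4449.45116 + 5024.77555 + 5674.49071 + 375580.35382 = 390729.07124

$390729.07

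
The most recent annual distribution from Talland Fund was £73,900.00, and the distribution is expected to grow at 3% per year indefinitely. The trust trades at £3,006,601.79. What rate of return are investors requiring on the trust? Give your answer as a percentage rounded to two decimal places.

5.53%

D₁ = £73,900.00 × 1.03 = £76,117.0000
P = D₁/(r − g) ⇒ r = D₁/P + g = £76,117.0000/£3,006,601.79 + 0.03 = 0.025317 + 0.03 = 0.055317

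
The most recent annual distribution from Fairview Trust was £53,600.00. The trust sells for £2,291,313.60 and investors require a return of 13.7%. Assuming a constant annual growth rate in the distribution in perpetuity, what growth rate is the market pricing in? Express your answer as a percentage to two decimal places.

11.10%

P = D₀(1+g)/(r−g) ⇒ P(r−g) = D₀(1+g) ⇒ g(P+D₀) = P·r − D₀
g = (P·r − D₀)/(P + D₀) = (£2,291,313.60×0.137 − £53,600.00) / (£2,291,313.60 + £53,600.00) = 0.111010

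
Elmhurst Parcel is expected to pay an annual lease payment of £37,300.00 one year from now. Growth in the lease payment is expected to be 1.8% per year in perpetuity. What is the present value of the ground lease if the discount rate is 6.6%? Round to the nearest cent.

Growing perpetuity: P = D₁ / (r − g) = £37,300.0000 / (0.066 − 0.018) = £777,083.33

£777083.33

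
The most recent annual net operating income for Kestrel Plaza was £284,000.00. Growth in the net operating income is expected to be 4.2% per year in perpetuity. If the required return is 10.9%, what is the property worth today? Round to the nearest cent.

D₁ = D₀ × (1 + g) = £284,000.00 × 1.042 = £295,928.0000
Growing perpetuity: P = D₁ / (r − g) = £295,928.0000 / (0.109 − 0.042) = £4,416,835.82

£4416835.82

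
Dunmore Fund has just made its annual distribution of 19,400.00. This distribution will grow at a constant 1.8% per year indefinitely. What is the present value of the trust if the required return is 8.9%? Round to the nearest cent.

D₁ = D₀ × (1 + g) = 19,400.00 × 1.018 = 19,749.2000
Growing perpetuity: P = D₁ / (r − g) = 19,749.2000 / (0.089 − 0.018) = 278,157.75

278157.75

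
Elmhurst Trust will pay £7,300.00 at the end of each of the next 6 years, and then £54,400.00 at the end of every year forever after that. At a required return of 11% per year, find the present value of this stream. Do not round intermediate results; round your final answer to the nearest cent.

PV of 6-year annuity: £7,300.00 × [1 − (1+0.11)^−6] / 0.11 = 30882.92633
Perpetuity value at year 6: £54,400.00 / 0.11 = 494545.45455
PV of perpetuity: 494545.45455 / (1+0.11)^6 = 264404.19530
Total PV = 30882.92633 + 264404.19530 = 295287.12163

£295287.12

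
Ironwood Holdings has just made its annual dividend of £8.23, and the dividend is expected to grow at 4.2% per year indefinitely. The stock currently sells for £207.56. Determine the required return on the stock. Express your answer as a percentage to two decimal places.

D₁ = £8.23 × 1.042 = £8.5757
P = D₁/(r − g) ⇒ r = D₁/P + g = £8.5757/£207.56 + 0.042 = 0.041317 + 0.042 = 0.083317

8.33%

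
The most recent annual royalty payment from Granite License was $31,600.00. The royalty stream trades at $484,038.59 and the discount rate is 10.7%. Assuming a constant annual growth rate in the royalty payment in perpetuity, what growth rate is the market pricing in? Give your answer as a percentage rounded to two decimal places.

3.92%

P = D₀(1+g)/(r−g) ⇒ P(r−g) = D₀(1+g) ⇒ g(P+D₀) = P·r − D₀
g = (P·r − D₀)/(P + D₀) = ($484,038.59×0.107 − $31,600.00) / ($484,038.59 + $31,600.00) = 0.039159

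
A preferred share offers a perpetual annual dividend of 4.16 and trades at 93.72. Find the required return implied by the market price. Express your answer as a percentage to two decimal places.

4.44%

P = C/r ⇒ r = C/P = 4.16/93.72 = 0.044388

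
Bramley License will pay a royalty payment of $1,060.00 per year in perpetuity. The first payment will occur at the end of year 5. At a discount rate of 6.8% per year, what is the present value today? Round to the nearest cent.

$11981.52

Value at end of year 4: C / r = $1,060.00 / 0.068 = $15,588.2353
Discount to today: PV = $15,588.2353 / (1 + 0.068)^4 = $15,588.2353 / 1.301023 = $11,981.52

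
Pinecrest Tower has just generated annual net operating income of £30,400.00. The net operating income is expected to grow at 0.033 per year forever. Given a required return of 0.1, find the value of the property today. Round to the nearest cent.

£468704.48

D₁ = D₀ × (1 + g) = £30,400.00 × 1.033 = £31,403.2000
Growing perpetuity: P = D₁ / (r − g) = £31,403.2000 / (0.1 − 0.033) = £468,704.48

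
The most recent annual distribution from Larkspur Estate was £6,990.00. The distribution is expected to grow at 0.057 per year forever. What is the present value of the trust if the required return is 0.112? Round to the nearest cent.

£134335.09

D₁ = D₀ × (1 + g) = £6,990.00 × 1.057 = £7,388.4300
Growing perpetuity: P = D₁ / (r − g) = £7,388.4300 / (0.112 − 0.057) = £134,335.09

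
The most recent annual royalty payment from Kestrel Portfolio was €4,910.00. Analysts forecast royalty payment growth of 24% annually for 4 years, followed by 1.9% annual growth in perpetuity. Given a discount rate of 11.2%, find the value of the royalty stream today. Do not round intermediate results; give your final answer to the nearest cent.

€109164.77

D_1 = 6088.40000
D_2 = 7549.61600
D_3 = 9361.52384
D_4 = 11608.28956
Terminal value at year 4: TV = D_4×(1+g_2)/(r−g_2) = 11828.84706/0.093 = 127191.90391
P_0 = D_1/(1+r)^1 + D_2/(1+r)^2 + D_3/(1+r)^3 + D_4/(1+r)^4 + TV/(1+r)^4
    = 5475.17986 + 6105.41639 + 6808.19813 + 7591.87561 + 83184.09944 = 109164.76942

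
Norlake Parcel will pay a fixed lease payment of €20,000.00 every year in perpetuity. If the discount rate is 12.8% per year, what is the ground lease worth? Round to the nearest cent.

€156250.00

Level perpetuity: PV = C / r = €20,000.00 / 0.128 = €156,250.00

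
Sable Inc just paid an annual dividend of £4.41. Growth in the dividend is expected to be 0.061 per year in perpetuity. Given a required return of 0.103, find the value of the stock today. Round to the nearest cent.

£111.41

D₁ = D₀ × (1 + g) = £4.41 × 1.061 = £4.6790
Growing perpetuity: P = D₁ / (r − g) = £4.6790 / (0.103 − 0.061) = £111.41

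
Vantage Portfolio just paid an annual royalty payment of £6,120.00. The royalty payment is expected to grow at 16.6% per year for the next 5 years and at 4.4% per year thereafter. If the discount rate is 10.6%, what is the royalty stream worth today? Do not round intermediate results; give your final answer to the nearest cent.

£170162.98

D_1 = 7135.92000
D_2 = 8320.48272
D_3 = 9701.68285
D_4 = 11312.16220
D_5 = 13189.98113
Terminal value at year 5: TV = D_5×(1+g_2)/(r−g_2) = 13770.34030/0.062 = 222102.26291
P_0 = D_1/(1+r)^1 + D_2/(1+r)^2 + D_3/(1+r)^3 + D_4/(1+r)^4 + D_5/(1+r)^5 + TV/(1+r)^5
    = 6452.00723 + 6802.02571 + 7171.03253 + 7560.05780 + 7970.18752 + 134207.67371 = 170162.98450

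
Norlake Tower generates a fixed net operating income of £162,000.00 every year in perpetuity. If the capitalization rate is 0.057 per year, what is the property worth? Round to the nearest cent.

Level perpetuity: PV = C / r = £162,000.00 / 0.057 = £2,842,105.26

£2842105.26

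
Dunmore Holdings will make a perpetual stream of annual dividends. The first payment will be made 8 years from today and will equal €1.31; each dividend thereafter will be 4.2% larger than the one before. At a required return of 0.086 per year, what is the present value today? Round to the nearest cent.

Value at end of year 7: C₁ / (r − g) = €1.31 / (0.086 − 0.042) = €29.7727
Discount to today: PV = €29.7727 / (1 + 0.086)^7 = €29.7727 / 1.781594 = €16.71

€16.71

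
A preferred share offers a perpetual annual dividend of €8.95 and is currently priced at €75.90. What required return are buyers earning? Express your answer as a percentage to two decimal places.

11.79%

P = C/r ⇒ r = C/P = €8.95/€75.90 = 0.117918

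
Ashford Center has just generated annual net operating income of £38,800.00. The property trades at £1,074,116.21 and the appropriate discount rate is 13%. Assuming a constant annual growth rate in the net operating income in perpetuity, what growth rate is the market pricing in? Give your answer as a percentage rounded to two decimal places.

P = D₀(1+g)/(r−g) ⇒ P(r−g) = D₀(1+g) ⇒ g(P+D₀) = P·r − D₀
g = (P·r − D₀)/(P + D₀) = (£1,074,116.21×0.13 − £38,800.00) / (£1,074,116.21 + £38,800.00) = 0.090604

9.06%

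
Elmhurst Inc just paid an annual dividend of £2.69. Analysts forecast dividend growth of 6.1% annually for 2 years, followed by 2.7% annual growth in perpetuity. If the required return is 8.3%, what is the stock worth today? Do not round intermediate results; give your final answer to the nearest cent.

D_1 = 2.85409
D_2 = 3.02819
Terminal value at year 2: TV = D_2×(1+g_2)/(r−g_2) = 3.10995/0.056 = 55.53483
P_0 = D_1/(1+r)^1 + D_2/(1+r)^2 + TV/(1+r)^2
    = 2.63536 + 2.58182 + 47.34875 = 52.56593

£52.57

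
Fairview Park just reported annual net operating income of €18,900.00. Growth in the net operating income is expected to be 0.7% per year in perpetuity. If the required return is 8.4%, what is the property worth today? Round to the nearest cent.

D₁ = D₀ × (1 + g) = €18,900.00 × 1.007 = €19,032.3000
Growing perpetuity: P = D₁ / (r − g) = €19,032.3000 / (0.084 − 0.007) = €247,172.73

€247172.73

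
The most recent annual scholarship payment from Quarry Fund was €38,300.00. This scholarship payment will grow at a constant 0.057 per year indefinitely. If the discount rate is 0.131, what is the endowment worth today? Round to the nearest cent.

€547068.92

D₁ = D₀ × (1 + g) = €38,300.00 × 1.057 = €40,483.1000
Growing perpetuity: P = D₁ / (r − g) = €40,483.1000 / (0.131 − 0.057) = €547,068.92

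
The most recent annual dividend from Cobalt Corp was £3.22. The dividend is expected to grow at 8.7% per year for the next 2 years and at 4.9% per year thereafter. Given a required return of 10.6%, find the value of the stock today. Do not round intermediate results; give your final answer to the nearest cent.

£63.52

D_1 = 3.50014
D_2 = 3.80465
Terminal value at year 2: TV = D_2×(1+g_2)/(r−g_2) = 3.99108/0.057 = 70.01895
P_0 = D_1/(1+r)^1 + D_2/(1+r)^2 + TV/(1+r)^2
    = 3.16468 + 3.11032 + 57.24075 = 63.51575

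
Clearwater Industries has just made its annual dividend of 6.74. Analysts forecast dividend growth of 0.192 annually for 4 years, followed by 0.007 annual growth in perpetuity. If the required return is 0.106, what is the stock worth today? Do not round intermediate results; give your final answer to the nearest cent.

125.12

D_1 = 8.03408
D_2 = 9.57662
D_3 = 11.41534
D_4 = 13.60708
Terminal value at year 4: TV = D_4×(1+g_2)/(r−g_2) = 13.70233/0.099 = 138.40736
P_0 = D_1/(1+r)^1 + D_2/(1+r)^2 + D_3/(1+r)^3 + D_4/(1+r)^4 + TV/(1+r)^4
    = 7.26409 + 7.82893 + 8.43768 + 9.09378 + 92.49935 = 125.12383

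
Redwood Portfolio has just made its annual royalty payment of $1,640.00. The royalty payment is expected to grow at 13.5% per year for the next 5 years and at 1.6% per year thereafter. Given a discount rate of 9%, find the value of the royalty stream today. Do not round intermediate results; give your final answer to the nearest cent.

D_1 = 1861.40000
D_2 = 2112.68900
D_3 = 2397.90202
D_4 = 2721.61879
D_5 = 3089.03732
Terminal value at year 5: TV = D_5×(1+g_2)/(r−g_2) = 3138.46192/0.074 = 42411.64757
P_0 = D_1/(1+r)^1 + D_2/(1+r)^2 + D_3/(1+r)^3 + D_4/(1+r)^4 + D_5/(1+r)^5 + TV/(1+r)^5
    = 1707.70642 + 1778.20806 + 1851.62032 + 1928.06336 + 2007.66231 + 27564.66090 = 36837.92138

$36837.92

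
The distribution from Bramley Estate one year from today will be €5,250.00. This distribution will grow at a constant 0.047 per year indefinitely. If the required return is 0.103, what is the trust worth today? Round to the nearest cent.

Growing perpetuity: P = D₁ / (r − g) = €5,250.0000 / (0.103 − 0.047) = €93,750.00

€93750.00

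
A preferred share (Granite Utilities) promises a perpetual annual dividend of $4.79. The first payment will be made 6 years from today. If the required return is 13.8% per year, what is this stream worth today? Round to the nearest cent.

$18.19

Value at end of year 5: C / r = $4.79 / 0.138 = $34.7101
Discount to today: PV = $34.7101 / (1 + 0.138)^5 = $34.7101 / 1.908584 = $18.19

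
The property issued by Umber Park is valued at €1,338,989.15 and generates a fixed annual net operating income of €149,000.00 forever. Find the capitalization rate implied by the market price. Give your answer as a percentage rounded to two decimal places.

11.13%

P = C/r ⇒ r = C/P = €149,000.00/€1,338,989.15 = 0.111278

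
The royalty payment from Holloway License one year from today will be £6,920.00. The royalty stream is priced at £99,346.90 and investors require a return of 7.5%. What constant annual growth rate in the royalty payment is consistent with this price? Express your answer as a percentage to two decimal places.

0.53%

P = D₁/(r−g) ⇒ g = r − D₁/P = 0.075 − £6,920.00/£99,346.90 = 0.005345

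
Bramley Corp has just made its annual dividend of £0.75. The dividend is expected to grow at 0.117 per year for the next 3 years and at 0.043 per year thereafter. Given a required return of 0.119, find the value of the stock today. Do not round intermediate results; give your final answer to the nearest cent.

£12.48

D_1 = 0.83775
D_2 = 0.93577
D_3 = 1.04525
Terminal value at year 3: TV = D_3×(1+g_2)/(r−g_2) = 1.09020/0.076 = 14.34470
P_0 = D_1/(1+r)^1 + D_2/(1+r)^2 + D_3/(1+r)^3 + TV/(1+r)^3
    = 0.74866 + 0.74732 + 0.74599 + 10.23767 = 12.47964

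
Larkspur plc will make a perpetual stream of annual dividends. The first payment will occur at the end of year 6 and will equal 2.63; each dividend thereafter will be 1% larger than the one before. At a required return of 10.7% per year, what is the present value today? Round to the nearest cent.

16.31

Value at end of year 5: C₁ / (r − g) = 2.63 / (0.107 − 0.01) = 27.1134
Discount to today: PV = 27.1134 / (1 + 0.107)^5 = 27.1134 / 1.662410 = 16.31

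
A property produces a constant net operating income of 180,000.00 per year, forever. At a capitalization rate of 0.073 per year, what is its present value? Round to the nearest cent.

Level perpetuity: PV = C / r = 180,000.00 / 0.073 = 2,465,753.42

2465753.42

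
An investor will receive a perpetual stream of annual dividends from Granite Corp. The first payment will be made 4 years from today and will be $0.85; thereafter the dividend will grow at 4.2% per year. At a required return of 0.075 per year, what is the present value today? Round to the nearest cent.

Value at end of year 3: C₁ / (r − g) = $0.85 / (0.075 − 0.042) = $25.7576
Discount to today: PV = $25.7576 / (1 + 0.075)^3 = $25.7576 / 1.242297 = $20.73

$20.73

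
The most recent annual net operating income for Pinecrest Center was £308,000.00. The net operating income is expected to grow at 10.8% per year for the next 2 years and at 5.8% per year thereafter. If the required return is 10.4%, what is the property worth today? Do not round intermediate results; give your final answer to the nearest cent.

£7754778.20

D_1 = 341264.00000
D_2 = 378120.51200
Terminal value at year 2: TV = D_2×(1+g_2)/(r−g_2) = 400051.50170/0.046 = 8696771.77600
P_0 = D_1/(1+r)^1 + D_2/(1+r)^2 + TV/(1+r)^2
    = 309115.94203 + 310235.92733 + 7135426.32850 = 7754778.19786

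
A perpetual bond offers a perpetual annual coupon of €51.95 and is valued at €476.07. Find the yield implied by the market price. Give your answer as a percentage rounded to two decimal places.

10.91%

P = C/r ⇒ r = C/P = €51.95/€476.07 = 0.109123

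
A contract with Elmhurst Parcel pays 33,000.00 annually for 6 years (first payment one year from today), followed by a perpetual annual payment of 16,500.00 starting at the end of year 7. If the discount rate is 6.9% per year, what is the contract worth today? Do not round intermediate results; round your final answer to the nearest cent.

318021.72

PV of 6-year annuity: 33,000.00 × [1 − (1+0.069)^−6] / 0.069 = 157782.57718
Perpetuity value at year 6: 16,500.00 / 0.069 = 239130.43478
PV of perpetuity: 239130.43478 / (1+0.069)^6 = 160239.14619
Total PV = 157782.57718 + 160239.14619 = 318021.72337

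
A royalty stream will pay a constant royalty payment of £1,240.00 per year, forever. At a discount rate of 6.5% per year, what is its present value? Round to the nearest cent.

Level perpetuity: PV = C / r = £1,240.00 / 0.065 = £19,076.92

£19076.92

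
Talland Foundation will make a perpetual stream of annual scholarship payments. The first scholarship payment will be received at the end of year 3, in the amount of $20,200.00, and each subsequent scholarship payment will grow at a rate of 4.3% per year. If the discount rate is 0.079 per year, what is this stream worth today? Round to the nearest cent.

Value at end of year 2: C₁ / (r − g) = $20,200.00 / (0.079 − 0.043) = $561,111.1111
Discount to today: PV = $561,111.1111 / (1 + 0.079)^2 = $561,111.1111 / 1.164241 = $481,954.43

$481954.43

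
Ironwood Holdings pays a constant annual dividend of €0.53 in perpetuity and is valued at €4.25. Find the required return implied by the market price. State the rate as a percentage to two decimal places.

12.47%

P = C/r ⇒ r = C/P = €0.53/€4.25 = 0.124706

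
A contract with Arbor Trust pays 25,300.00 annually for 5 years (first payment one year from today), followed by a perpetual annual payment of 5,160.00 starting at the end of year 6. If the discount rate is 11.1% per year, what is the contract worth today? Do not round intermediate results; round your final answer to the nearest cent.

PV of 5-year annuity: 25,300.00 × [1 − (1+0.111)^−5] / 0.111 = 93271.45099
Perpetuity value at year 5: 5,160.00 / 0.111 = 46486.48649
PV of perpetuity: 46486.48649 / (1+0.111)^5 = 27463.53443
Total PV = 93271.45099 + 27463.53443 = 120734.98542

120734.99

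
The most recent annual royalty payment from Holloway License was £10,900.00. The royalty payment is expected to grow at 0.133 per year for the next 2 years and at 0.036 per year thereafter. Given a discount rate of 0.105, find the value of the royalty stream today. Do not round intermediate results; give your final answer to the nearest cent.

D_1 = 12349.70000
D_2 = 13992.21010
Terminal value at year 2: TV = D_2×(1+g_2)/(r−g_2) = 14495.92966/0.069 = 210085.93715
P_0 = D_1/(1+r)^1 + D_2/(1+r)^2 + TV/(1+r)^2
    = 11176.19910 + 11459.39690 + 172057.03172 = 194692.62771

£194692.63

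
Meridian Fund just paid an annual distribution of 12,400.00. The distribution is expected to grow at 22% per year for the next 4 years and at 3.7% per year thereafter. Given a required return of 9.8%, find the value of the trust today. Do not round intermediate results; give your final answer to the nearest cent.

386288.07

D_1 = 15128.00000
D_2 = 18456.16000
D_3 = 22516.51520
D_4 = 27470.14854
Terminal value at year 4: TV = D_4×(1+g_2)/(r−g_2) = 28486.54404/0.061 = 466992.52525
P_0 = D_1/(1+r)^1 + D_2/(1+r)^2 + D_3/(1+r)^3 + D_4/(1+r)^4 + TV/(1+r)^4
    = 13777.77778 + 15308.64198 + 17009.60219 + 18899.55799 + 321292.48590 = 386288.06584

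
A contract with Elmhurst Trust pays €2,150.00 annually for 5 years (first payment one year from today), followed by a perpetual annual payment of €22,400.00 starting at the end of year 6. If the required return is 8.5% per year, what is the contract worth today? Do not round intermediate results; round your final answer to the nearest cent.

€183731.41

PV of 5-year annuity: €2,150.00 × [1 − (1+0.085)^−5] / 0.085 = 8472.38047
Perpetuity value at year 5: €22,400.00 / 0.085 = 263529.41176
PV of perpetuity: 263529.41176 / (1+0.085)^5 = 175259.02920
Total PV = 8472.38047 + 175259.02920 = 183731.40967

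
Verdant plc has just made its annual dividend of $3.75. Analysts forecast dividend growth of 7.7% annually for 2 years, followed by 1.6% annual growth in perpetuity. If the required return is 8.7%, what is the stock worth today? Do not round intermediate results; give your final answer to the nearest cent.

D_1 = 4.03875
D_2 = 4.34973
Terminal value at year 2: TV = D_2×(1+g_2)/(r−g_2) = 4.41933/0.071 = 62.24408
P_0 = D_1/(1+r)^1 + D_2/(1+r)^2 + TV/(1+r)^2
    = 3.71550 + 3.68132 + 52.67917 = 60.07599

$60.08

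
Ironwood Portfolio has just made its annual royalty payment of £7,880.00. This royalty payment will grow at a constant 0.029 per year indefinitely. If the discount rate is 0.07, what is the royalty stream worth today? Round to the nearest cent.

D₁ = D₀ × (1 + g) = £7,880.00 × 1.029 = £8,108.5200
Growing perpetuity: P = D₁ / (r − g) = £8,108.5200 / (0.07 − 0.029) = £197,768.78

£197768.78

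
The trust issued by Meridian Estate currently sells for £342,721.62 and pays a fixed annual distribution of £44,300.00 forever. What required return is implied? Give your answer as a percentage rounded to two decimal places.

12.93%

P = C/r ⇒ r = C/P = £44,300.00/£342,721.62 = 0.129259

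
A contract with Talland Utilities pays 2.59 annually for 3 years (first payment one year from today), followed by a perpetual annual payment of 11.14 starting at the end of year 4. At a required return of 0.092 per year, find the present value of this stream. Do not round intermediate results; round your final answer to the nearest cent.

99.52

PV of 3-year annuity: 2.59 × [1 − (1+0.092)^−3] / 0.092 = 6.53275
Perpetuity value at year 3: 11.14 / 0.092 = 121.08696
PV of perpetuity: 121.08696 / (1+0.092)^3 = 92.98854
Total PV = 6.53275 + 92.98854 = 99.52130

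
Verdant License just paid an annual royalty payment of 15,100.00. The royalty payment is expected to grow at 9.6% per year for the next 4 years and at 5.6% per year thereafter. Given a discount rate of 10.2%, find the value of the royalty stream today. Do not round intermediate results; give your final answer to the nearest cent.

D_1 = 16549.60000
D_2 = 18138.36160
D_3 = 19879.64431
D_4 = 21788.09017
Terminal value at year 4: TV = D_4×(1+g_2)/(r−g_2) = 23008.22322/0.046 = 500178.76559
P_0 = D_1/(1+r)^1 + D_2/(1+r)^2 + D_3/(1+r)^3 + D_4/(1+r)^4 + TV/(1+r)^4
    = 15017.78584 + 14936.01931 + 14854.69798 + 14773.81940 + 339155.50628 = 398737.82881

398737.83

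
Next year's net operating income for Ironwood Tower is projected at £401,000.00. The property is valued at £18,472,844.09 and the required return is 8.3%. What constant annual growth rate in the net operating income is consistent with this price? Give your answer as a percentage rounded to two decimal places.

6.13%

P = D₁/(r−g) ⇒ g = r − D₁/P = 0.083 − £401,000.00/£18,472,844.09 = 0.061292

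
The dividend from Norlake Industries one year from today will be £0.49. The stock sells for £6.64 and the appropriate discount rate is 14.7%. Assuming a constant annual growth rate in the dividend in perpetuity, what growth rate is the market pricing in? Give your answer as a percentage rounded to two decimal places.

7.32%

P = D₁/(r−g) ⇒ g = r − D₁/P = 0.147 − £0.49/£6.64 = 0.073205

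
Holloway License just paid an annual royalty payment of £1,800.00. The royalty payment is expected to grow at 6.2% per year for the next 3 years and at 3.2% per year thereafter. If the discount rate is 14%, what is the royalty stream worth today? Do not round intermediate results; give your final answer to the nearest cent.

D_1 = 1911.60000
D_2 = 2030.11920
D_3 = 2155.98659
Terminal value at year 3: TV = D_3×(1+g_2)/(r−g_2) = 2224.97816/0.108 = 20601.64964
P_0 = D_1/(1+r)^1 + D_2/(1+r)^2 + D_3/(1+r)^3 + TV/(1+r)^3
    = 1676.84211 + 1562.11080 + 1455.22954 + 13905.52669 = 18599.70914

£18599.71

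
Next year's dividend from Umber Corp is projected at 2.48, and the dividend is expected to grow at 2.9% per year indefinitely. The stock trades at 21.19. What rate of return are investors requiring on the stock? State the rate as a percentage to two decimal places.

P = D₁/(r − g) ⇒ r = D₁/P + g = 2.4800/21.19 + 0.029 = 0.117036 + 0.029 = 0.146036

14.60%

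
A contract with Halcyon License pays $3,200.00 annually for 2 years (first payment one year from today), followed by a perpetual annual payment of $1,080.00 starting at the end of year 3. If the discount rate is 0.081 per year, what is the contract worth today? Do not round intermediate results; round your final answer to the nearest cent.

$17108.68

PV of 2-year annuity: $3,200.00 × [1 − (1+0.081)^−2] / 0.081 = 5698.63276
Perpetuity value at year 2: $1,080.00 / 0.081 = 13333.33333
PV of perpetuity: 13333.33333 / (1+0.081)^2 = 11410.04478
Total PV = 5698.63276 + 11410.04478 = 17108.67754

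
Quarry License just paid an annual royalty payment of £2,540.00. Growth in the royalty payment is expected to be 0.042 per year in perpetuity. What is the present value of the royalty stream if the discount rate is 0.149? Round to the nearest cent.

D₁ = D₀ × (1 + g) = £2,540.00 × 1.042 = £2,646.6800
Growing perpetuity: P = D₁ / (r − g) = £2,646.6800 / (0.149 − 0.042) = £24,735.33

£24735.33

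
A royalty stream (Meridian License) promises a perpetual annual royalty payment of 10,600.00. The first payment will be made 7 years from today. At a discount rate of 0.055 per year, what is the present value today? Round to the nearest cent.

Value at end of year 6: C / r = 10,600.00 / 0.055 = 192,727.2727
Discount to today: PV = 192,727.2727 / (1 + 0.055)^6 = 192,727.2727 / 1.378843 = 139,774.65

139774.65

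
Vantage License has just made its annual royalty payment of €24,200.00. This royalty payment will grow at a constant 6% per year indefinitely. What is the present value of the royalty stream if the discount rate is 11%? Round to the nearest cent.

D₁ = D₀ × (1 + g) = €24,200.00 × 1.06 = €25,652.0000
Growing perpetuity: P = D₁ / (r − g) = €25,652.0000 / (0.11 − 0.06) = €513,040.00

€513040.00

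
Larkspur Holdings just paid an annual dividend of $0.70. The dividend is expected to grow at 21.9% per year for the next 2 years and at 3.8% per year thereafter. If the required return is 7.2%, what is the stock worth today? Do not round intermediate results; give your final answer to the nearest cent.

D_1 = 0.85330
D_2 = 1.04017
Terminal value at year 2: TV = D_2×(1+g_2)/(r−g_2) = 1.07970/0.034 = 31.75586
P_0 = D_1/(1+r)^1 + D_2/(1+r)^2 + TV/(1+r)^2
    = 0.79599 + 0.90514 + 27.63340 = 29.33453

$29.33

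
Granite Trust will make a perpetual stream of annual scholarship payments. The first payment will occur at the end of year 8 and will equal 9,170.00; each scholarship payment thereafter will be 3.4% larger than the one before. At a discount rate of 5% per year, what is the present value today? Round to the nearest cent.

407309.24

Value at end of year 7: C₁ / (r − g) = 9,170.00 / (0.05 − 0.034) = 573,125.0000
Discount to today: PV = 573,125.0000 / (1 + 0.05)^7 = 573,125.0000 / 1.407100 = 407,309.24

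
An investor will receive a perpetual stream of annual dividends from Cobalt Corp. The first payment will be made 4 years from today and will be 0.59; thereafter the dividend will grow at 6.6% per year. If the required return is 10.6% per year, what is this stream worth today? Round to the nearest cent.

Value at end of year 3: C₁ / (r − g) = 0.59 / (0.106 − 0.066) = 14.7500
Discount to today: PV = 14.7500 / (1 + 0.106)^3 = 14.7500 / 1.352899 = 10.90

10.90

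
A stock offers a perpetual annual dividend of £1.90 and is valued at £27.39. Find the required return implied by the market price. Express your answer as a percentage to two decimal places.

P = C/r ⇒ r = C/P = £1.90/£27.39 = 0.069368

6.94%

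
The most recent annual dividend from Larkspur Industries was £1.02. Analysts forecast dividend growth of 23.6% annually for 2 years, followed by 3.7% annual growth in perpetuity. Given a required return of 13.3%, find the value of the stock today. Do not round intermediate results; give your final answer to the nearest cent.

£15.44

D_1 = 1.26072
D_2 = 1.55825
Terminal value at year 2: TV = D_2×(1+g_2)/(r−g_2) = 1.61591/0.096 = 16.83235
P_0 = D_1/(1+r)^1 + D_2/(1+r)^2 + TV/(1+r)^2
    = 1.11273 + 1.21388 + 13.11248 = 15.43909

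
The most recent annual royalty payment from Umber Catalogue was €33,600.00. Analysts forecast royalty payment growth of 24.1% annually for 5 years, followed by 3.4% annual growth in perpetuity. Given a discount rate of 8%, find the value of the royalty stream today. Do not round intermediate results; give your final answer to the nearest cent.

D_1 = 41697.60000
D_2 = 51746.72160
D_3 = 64217.68151
D_4 = 79694.14275
D_5 = 98900.43115
Terminal value at year 5: TV = D_5×(1+g_2)/(r−g_2) = 102263.04581/0.046 = 2223109.69152
P_0 = D_1/(1+r)^1 + D_2/(1+r)^2 + D_3/(1+r)^3 + D_4/(1+r)^4 + D_5/(1+r)^5 + TV/(1+r)^5
    = 38608.88889 + 44364.47325 + 50978.06602 + 58577.57401 + 67309.97162 + 1513011.10121 = 1772850.07501

€1772850.08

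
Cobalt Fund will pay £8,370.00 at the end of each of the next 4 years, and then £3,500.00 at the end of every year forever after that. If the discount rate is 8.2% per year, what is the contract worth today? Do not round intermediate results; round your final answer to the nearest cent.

£58741.44

PV of 4-year annuity: £8,370.00 × [1 − (1+0.082)^−4] / 0.082 = 27599.53392
Perpetuity value at year 4: £3,500.00 / 0.082 = 42682.92683
PV of perpetuity: 42682.92683 / (1+0.082)^4 = 31141.90309
Total PV = 27599.53392 + 31141.90309 = 58741.43700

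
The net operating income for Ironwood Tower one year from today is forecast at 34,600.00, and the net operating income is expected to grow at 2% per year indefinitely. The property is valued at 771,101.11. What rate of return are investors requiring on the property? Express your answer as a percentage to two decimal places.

6.49%

P = D₁/(r − g) ⇒ r = D₁/P + g = 34,600.0000/771,101.11 + 0.02 = 0.044871 + 0.02 = 0.064871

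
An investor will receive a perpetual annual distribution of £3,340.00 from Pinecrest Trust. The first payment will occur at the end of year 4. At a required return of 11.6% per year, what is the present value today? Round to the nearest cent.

Value at end of year 3: C / r = £3,340.00 / 0.116 = £28,793.1034
Discount to today: PV = £28,793.1034 / (1 + 0.116)^3 = £28,793.1034 / 1.389929 = £20,715.52

£20715.52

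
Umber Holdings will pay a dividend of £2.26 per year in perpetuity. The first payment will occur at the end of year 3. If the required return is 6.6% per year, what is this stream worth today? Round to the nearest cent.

£30.13

Value at end of year 2: C / r = £2.26 / 0.066 = £34.2424
Discount to today: PV = £34.2424 / (1 + 0.066)^2 = £34.2424 / 1.136356 = £30.13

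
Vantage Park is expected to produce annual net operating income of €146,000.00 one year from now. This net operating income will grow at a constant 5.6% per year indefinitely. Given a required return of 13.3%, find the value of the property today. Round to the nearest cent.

€1896103.90

Growing perpetuity: P = D₁ / (r − g) = €146,000.0000 / (0.133 − 0.056) = €1,896,103.90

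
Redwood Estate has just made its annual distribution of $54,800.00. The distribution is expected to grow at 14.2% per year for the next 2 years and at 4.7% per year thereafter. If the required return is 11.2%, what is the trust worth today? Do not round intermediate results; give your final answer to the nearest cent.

$1045046.92

D_1 = 62581.60000
D_2 = 71468.18720
Terminal value at year 2: TV = D_2×(1+g_2)/(r−g_2) = 74827.19200/0.065 = 1151187.56921
P_0 = D_1/(1+r)^1 + D_2/(1+r)^2 + TV/(1+r)^2
    = 56278.41727 + 57796.71989 + 930971.78039 = 1045046.91754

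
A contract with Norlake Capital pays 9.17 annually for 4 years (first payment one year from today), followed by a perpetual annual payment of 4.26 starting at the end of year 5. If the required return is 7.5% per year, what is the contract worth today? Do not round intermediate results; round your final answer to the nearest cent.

73.25

PV of 4-year annuity: 9.17 × [1 − (1+0.075)^−4] / 0.075 = 30.71332
Perpetuity value at year 4: 4.26 / 0.075 = 56.80000
PV of perpetuity: 56.80000 / (1+0.075)^4 = 42.53187
Total PV = 30.71332 + 42.53187 = 73.24519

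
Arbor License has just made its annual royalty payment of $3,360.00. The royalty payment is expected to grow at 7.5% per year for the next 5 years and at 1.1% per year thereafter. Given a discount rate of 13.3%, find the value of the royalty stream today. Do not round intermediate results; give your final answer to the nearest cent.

D_1 = 3612.00000
D_2 = 3882.90000
D_3 = 4174.11750
D_4 = 4487.17631
D_5 = 4823.71454
Terminal value at year 5: TV = D_5×(1+g_2)/(r−g_2) = 4876.77540/0.122 = 39973.56882
P_0 = D_1/(1+r)^1 + D_2/(1+r)^2 + D_3/(1+r)^3 + D_4/(1+r)^4 + D_5/(1+r)^5 + TV/(1+r)^5
    = 3187.99647 + 3024.79806 + 2869.95403 + 2723.03670 + 2583.64030 + 21410.33064 = 35799.75620

$35799.76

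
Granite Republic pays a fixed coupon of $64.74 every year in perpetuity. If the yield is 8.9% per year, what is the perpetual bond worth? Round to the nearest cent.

$727.42

Level perpetuity: PV = C / r = $64.74 / 0.089 = $727.42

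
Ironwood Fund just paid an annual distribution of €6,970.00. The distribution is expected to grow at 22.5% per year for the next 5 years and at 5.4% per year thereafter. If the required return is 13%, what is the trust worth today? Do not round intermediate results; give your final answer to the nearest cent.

D_1 = 8538.25000
D_2 = 10459.35625
D_3 = 12812.71141
D_4 = 15695.57147
D_5 = 19227.07505
Terminal value at year 5: TV = D_5×(1+g_2)/(r−g_2) = 20265.33711/0.076 = 266649.17246
P_0 = D_1/(1+r)^1 + D_2/(1+r)^2 + D_3/(1+r)^3 + D_4/(1+r)^4 + D_5/(1+r)^5 + TV/(1+r)^5
    = 7555.97345 + 8191.21016 + 8879.85172 + 9626.38793 + 10435.68603 + 144726.48778 = 189415.59706

€189415.60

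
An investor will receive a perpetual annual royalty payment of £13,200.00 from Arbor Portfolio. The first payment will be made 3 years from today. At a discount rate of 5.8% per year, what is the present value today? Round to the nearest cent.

£203317.43

Value at end of year 2: C / r = £13,200.00 / 0.058 = £227,586.2069
Discount to today: PV = £227,586.2069 / (1 + 0.058)^2 = £227,586.2069 / 1.119364 = £203,317.43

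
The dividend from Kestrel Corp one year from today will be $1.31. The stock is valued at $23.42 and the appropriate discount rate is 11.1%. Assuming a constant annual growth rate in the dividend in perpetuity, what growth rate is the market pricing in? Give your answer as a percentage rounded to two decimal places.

5.51%

P = D₁/(r−g) ⇒ g = r − D₁/P = 0.111 − $1.31/$23.42 = 0.055065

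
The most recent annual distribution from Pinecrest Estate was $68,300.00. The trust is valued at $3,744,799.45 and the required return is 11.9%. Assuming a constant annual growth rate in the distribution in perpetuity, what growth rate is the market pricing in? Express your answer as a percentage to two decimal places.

9.90%

P = D₀(1+g)/(r−g) ⇒ P(r−g) = D₀(1+g) ⇒ g(P+D₀) = P·r − D₀
g = (P·r − D₀)/(P + D₀) = ($3,744,799.45×0.119 − $68,300.00) / ($3,744,799.45 + $68,300.00) = 0.098957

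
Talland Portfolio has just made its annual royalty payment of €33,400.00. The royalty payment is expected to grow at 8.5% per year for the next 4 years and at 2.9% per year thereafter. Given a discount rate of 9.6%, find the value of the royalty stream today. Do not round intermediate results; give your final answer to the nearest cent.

€622959.97

D_1 = 36239.00000
D_2 = 39319.31500
D_3 = 42661.45677
D_4 = 46287.68060
Terminal value at year 4: TV = D_4×(1+g_2)/(r−g_2) = 47630.02334/0.067 = 710895.87072
P_0 = D_1/(1+r)^1 + D_2/(1+r)^2 + D_3/(1+r)^3 + D_4/(1+r)^4 + TV/(1+r)^4
    = 33064.78102 + 32732.92647 + 32404.40257 + 32079.17590 + 492678.68662 = 622959.97259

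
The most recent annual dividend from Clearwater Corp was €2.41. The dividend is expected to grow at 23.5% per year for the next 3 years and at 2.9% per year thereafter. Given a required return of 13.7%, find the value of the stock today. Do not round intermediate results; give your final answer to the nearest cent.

€37.98

D_1 = 2.97635
D_2 = 3.67579
D_3 = 4.53960
Terminal value at year 3: TV = D_3×(1+g_2)/(r−g_2) = 4.67125/0.108 = 43.25233
P_0 = D_1/(1+r)^1 + D_2/(1+r)^2 + D_3/(1+r)^3 + TV/(1+r)^3
    = 2.61772 + 2.84335 + 3.08842 + 29.42579 = 37.97528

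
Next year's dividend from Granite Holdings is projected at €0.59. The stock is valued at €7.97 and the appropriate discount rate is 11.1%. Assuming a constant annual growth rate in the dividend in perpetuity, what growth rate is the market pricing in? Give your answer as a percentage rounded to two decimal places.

P = D₁/(r−g) ⇒ g = r − D₁/P = 0.111 − €0.59/€7.97 = 0.036972

3.70%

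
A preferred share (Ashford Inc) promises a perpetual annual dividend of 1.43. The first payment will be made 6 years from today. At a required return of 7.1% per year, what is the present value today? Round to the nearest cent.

14.29

Value at end of year 5: C / r = 1.43 / 0.071 = 20.1408
Discount to today: PV = 20.1408 / (1 + 0.071)^5 = 20.1408 / 1.409118 = 14.29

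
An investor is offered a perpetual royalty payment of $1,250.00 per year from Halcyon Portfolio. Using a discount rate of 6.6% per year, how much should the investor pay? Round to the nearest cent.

Level perpetuity: PV = C / r = $1,250.00 / 0.066 = $18,939.39

$18939.39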